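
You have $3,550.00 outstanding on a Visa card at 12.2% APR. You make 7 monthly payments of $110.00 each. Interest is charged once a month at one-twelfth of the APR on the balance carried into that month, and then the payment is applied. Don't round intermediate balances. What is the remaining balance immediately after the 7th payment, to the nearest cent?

$3,016.59

Monthly rate r = 12.2%/12 = 1.01667% = 0.0101667.
Each month: B ← B·(1+r) − $110.00.
Month 1: interest $36.09; balance after payment $3,476.09.
Month 2: interest $35.34; balance after payment $3,401.43.
Month 3: interest $34.58; balance after payment $3,326.01.
Month 4: interest $33.81; balance after payment $3,249.83.
Month 5: interest $33.04; balance after payment $3,172.87.
Month 6: interest $32.26; balance after payment $3,095.13.
Month 7: interest $31.47; balance after payment $3,016.59.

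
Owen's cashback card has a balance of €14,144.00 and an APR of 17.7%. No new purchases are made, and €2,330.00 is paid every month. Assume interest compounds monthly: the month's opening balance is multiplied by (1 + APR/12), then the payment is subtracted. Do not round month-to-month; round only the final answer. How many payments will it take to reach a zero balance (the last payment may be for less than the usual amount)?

7 payments

Monthly rate r = 17.7%/12 = 1.475% = 0.01475.
Recurrence: B ← B·(1+r) − €2,330.00.
Month 1: interest €208.62; balance after payment €12,022.62.
Month 2: interest €177.33; balance after payment €9,869.96.
Closed form: n = −ln(1 − rB₀/P)/ln(1+r) = −ln(0.91046)/ln(1.01475) ≈ 6.406, so the balance reaches zero during payment 7.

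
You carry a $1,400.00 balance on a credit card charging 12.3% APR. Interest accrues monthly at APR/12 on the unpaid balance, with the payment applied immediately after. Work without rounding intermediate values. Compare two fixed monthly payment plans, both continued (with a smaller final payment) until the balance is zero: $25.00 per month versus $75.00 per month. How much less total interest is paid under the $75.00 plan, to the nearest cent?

$530.01

Monthly rate r = 12.3%/12 = 1.025% = 0.01025.
At $25.00/mo: n = ⌈−ln(1 − rB₀/P)/ln(1+r)⌉ = 84 payments (last $16.93); total interest = total paid − $1,400.00 = $691.93.
At $75.00/mo: 21 payments (last $61.92); total interest $161.92.
Interest saved = $691.93 − $161.92 = $530.01.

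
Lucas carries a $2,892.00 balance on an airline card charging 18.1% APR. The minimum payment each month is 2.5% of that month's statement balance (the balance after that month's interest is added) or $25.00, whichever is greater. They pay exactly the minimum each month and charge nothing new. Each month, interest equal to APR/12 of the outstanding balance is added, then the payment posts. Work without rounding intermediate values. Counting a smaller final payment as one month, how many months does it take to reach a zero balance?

Monthly rate r = 18.1%/12 = 1.50833% = 0.0150833.
While 2.5% of the post-interest balance exceeds $25.00, each month B ← (B·(1+r))·(1 − 0.025), i.e. B shrinks by the factor (1+r)·0.975 = 0.98971.
This holds for months 1–105. Entering month 106 the balance is $975.80; 2.5% of the post-interest balance is now below $25.00, so the flat $25.00 minimum applies from here.
From month 106 a fixed $25.00 at rate r clears $975.80 in 60 more payments. Total: 105 + 60 = 165 months.

165 months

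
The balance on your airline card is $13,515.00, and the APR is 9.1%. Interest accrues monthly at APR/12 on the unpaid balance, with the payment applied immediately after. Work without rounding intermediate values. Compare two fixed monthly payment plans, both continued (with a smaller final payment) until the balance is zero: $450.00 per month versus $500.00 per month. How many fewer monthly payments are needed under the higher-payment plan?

Monthly rate r = 9.1%/12 = 0.758333% = 0.00758333.
At $450.00/mo: n = ⌈−ln(1 − rB₀/P)/ln(1+r)⌉ = 35 payments (last $94.99); total interest = total paid − $13,515.00 = $1,879.99.
At $500.00/mo: 31 payments (last $181.99); total interest $1,666.99.
Payments saved = 35 − 31 = 4.

4 fewer payments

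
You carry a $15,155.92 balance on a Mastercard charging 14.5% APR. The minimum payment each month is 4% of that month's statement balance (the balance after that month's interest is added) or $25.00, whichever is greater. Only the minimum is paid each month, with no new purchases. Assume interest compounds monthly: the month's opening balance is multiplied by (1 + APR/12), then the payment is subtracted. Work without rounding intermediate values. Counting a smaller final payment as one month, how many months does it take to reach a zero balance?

Monthly rate r = 14.5%/12 = 1.20833% = 0.0120833.
While 4% of the post-interest balance exceeds $25.00, each month B ← (B·(1+r))·(1 − 0.04), i.e. B shrinks by the factor (1+r)·0.96 = 0.9716.
This holds for months 1–112. Entering month 113 the balance is $601.43; 4% of the post-interest balance is now below $25.00, so the flat $25.00 minimum applies from here.
From month 113 a fixed $25.00 at rate r clears $601.43 in 29 more payments. Total: 112 + 29 = 141 months.

141 months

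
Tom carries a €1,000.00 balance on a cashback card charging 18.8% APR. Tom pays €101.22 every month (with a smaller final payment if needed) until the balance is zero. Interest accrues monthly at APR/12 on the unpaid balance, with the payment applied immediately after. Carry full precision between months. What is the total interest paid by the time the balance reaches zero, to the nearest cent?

Monthly rate r = 18.8%/12 = 1.56667% = 0.0156667.
Payoff takes n = ⌈−ln(1 − rB₀/P)/ln(1+r)⌉ = ⌈10.817⌉ = 11 payments; the last is €82.84.
Total paid = 10·€101.22 + €82.84 = €1,095.04.
Total interest = total paid − principal = €1,095.04 − €1,000.00 = €95.04.

€95.04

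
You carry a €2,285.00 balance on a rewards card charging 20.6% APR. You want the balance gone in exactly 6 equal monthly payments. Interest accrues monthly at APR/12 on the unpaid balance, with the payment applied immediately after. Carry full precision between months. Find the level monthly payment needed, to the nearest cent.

Monthly rate r = 20.6%/12 = 1.71667% = 0.0171667.
Level-payment amortization: P = B₀·r / (1 − (1+r)^(−n)) = 2285.00·0.0171667 / (1 − 1.01717^(−6)).
Denominator 1 − (1+r)^(−6) = 0.097084138.
P = 39.2258 / 0.097084138 ≈ 404.04.

€404.04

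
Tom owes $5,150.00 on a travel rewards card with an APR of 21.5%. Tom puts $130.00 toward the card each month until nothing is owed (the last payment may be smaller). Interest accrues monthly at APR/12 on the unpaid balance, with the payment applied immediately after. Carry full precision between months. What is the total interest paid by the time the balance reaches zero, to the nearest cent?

$3,906.61

Monthly rate r = 21.5%/12 = 1.79167% = 0.0179167.
Payoff takes n = ⌈−ln(1 − rB₀/P)/ln(1+r)⌉ = ⌈69.664⌉ = 70 payments; the last is $86.61.
Total paid = 69·$130.00 + $86.61 = $9,056.61.
Total interest = total paid − principal = $9,056.61 − $5,150.00 = $3,906.61.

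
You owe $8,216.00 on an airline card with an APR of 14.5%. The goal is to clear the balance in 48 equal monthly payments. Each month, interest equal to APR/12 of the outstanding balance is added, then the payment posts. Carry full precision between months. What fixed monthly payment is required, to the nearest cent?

Monthly rate r = 14.5%/12 = 1.20833% = 0.0120833.
Level-payment amortization: P = B₀·r / (1 − (1+r)^(−n)) = 8216.00·0.0120833 / (1 − 1.01208^(−48)).
Denominator 1 − (1+r)^(−48) = 0.438151932.
P = 99.2767 / 0.438151932 ≈ 226.58.

$226.58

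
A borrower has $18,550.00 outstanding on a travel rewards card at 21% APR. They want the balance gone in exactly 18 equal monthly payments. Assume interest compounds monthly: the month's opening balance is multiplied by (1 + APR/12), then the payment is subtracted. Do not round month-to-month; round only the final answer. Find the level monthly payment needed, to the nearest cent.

$1,210.29

Monthly rate r = 21%/12 = 1.75% = 0.0175.
Level-payment amortization: P = B₀·r / (1 − (1+r)^(−n)) = 18550.00·0.0175 / (1 − 1.0175^(−18)).
Denominator 1 − (1+r)^(−18) = 0.268220098.
P = 324.625 / 0.268220098 ≈ 1210.29.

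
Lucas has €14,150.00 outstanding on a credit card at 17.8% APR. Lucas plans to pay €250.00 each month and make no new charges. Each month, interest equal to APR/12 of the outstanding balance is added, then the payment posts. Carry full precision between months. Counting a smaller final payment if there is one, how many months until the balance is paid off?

Monthly rate r = 17.8%/12 = 1.48333% = 0.0148333.
Recurrence: B ← B·(1+r) − €250.00.
Month 1: interest €209.89; balance after payment €14,109.89.
Month 2: interest €209.30; balance after payment €14,069.19.
Closed form: n = −ln(1 − rB₀/P)/ln(1+r) = −ln(0.16043)/ln(1.01483) ≈ 124.275, so the balance reaches zero during payment 125.

125 payments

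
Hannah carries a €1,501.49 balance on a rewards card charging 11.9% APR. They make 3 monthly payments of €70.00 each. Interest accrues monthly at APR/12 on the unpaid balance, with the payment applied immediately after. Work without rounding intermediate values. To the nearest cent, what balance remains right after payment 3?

Monthly rate r = 11.9%/12 = 0.991667% = 0.00991667.
Each month: B ← B·(1+r) − €70.00.
Month 1: interest €14.89; balance after payment €1,446.38.
Month 2: interest €14.34; balance after payment €1,390.72.
Month 3: interest €13.79; balance after payment €1,334.51.

€1,334.51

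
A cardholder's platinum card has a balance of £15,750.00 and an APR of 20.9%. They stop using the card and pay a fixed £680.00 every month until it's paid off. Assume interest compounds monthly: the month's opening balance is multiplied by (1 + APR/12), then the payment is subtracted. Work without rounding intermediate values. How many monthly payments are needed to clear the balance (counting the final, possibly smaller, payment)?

30 payments

Monthly rate r = 20.9%/12 = 1.74167% = 0.0174167.
Recurrence: B ← B·(1+r) − £680.00.
Month 1: interest £274.31; balance after payment £15,344.31.
Month 2: interest £267.25; balance after payment £14,931.56.
Closed form: n = −ln(1 − rB₀/P)/ln(1+r) = −ln(0.5966)/ln(1.01742) ≈ 29.914, so the balance reaches zero during payment 30.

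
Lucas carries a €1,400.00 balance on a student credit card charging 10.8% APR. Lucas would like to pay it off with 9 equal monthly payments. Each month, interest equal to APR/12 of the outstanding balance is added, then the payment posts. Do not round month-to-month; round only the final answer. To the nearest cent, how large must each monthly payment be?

€162.64

Monthly rate r = 10.8%/12 = 0.9% = 0.009.
Level-payment amortization: P = B₀·r / (1 − (1+r)^(−n)) = 1400.00·0.009 / (1 − 1.009^(−9)).
Denominator 1 − (1+r)^(−9) = 0.0774721117.
P = 12.6 / 0.0774721117 ≈ 162.64.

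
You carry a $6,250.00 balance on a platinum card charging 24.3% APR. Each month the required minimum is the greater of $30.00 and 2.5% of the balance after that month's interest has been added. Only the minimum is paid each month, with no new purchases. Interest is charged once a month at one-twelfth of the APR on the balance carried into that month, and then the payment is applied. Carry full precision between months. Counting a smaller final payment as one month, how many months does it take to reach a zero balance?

396 months

Monthly rate r = 24.3%/12 = 2.025% = 0.02025.
While 2.5% of the post-interest balance exceeds $30.00, each month B ← (B·(1+r))·(1 − 0.025), i.e. B shrinks by the factor (1+r)·0.975 = 0.99474.
This holds for months 1–317. Entering month 318 the balance is $1,175.81; 2.5% of the post-interest balance is now below $30.00, so the flat $30.00 minimum applies from here.
From month 318 a fixed $30.00 at rate r clears $1,175.81 in 79 more payments. Total: 317 + 79 = 396 months.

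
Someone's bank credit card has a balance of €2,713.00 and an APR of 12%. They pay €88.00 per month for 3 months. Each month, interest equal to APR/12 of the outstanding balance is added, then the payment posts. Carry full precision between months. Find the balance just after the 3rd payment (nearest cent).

€2,528.56

Monthly rate r = 12%/12 = 1% = 0.01.
Each month: B ← B·(1+r) − €88.00.
Month 1: interest €27.13; balance after payment €2,652.13.
Month 2: interest €26.52; balance after payment €2,590.65.
Month 3: interest €25.91; balance after payment €2,528.56.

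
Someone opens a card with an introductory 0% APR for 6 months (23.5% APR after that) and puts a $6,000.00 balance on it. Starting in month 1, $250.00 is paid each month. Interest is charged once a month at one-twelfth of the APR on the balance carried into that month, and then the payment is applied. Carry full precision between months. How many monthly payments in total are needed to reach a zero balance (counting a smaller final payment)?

Promo months 1–6 at r₀ = 0%/12 = 0; months 7+ at r₁ = 23.5%/12 = 0.0195833.
After month 6 (no interest yet): B = $6,000.00 − 6·$250.00 = $4,500.00.
Then at r₁ with $250.00/mo: n₂ = −ln(1 − r₁·B/P)/ln(1+r₁) ≈ 22.41 → 23 more payments.

29 months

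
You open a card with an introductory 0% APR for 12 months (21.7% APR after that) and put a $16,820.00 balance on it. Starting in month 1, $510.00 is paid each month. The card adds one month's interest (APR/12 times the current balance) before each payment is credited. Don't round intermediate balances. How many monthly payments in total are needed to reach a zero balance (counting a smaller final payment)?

Promo months 1–12 at r₀ = 0%/12 = 0; months 13+ at r₁ = 21.7%/12 = 0.0180833.
After month 12 (no interest yet): B = $16,820.00 − 12·$510.00 = $10,700.00.
Then at r₁ with $510.00/mo: n₂ = −ln(1 − r₁·B/P)/ln(1+r₁) ≈ 26.62 → 27 more payments.

39 months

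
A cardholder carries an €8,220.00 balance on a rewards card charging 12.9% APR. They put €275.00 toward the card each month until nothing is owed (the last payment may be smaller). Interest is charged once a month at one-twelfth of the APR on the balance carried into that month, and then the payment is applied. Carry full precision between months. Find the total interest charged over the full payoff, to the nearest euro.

Monthly rate r = 12.9%/12 = 1.075% = 0.01075.
Payoff takes n = ⌈−ln(1 − rB₀/P)/ln(1+r)⌉ = ⌈36.251⌉ = 37 payments; the last is €69.24.
Total paid = 36·€275.00 + €69.24 = €9,969.24.
Total interest = total paid − principal = €9,969.24 − €8,220.00 = €1,749.24.

€1,749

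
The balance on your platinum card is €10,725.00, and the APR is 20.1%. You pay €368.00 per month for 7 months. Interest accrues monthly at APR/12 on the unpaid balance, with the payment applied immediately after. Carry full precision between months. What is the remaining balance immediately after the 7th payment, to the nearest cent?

€9,338.37

Monthly rate r = 20.1%/12 = 1.675% = 0.01675.
Each month: B ← B·(1+r) − €368.00.
Month 1: interest €179.64; balance after payment €10,536.64.
Month 2: interest €176.49; balance after payment €10,345.13.
Month 3: interest €173.28; balance after payment €10,150.41.
Month 4: interest €170.02; balance after payment €9,952.43.
Month 5: interest €166.70; balance after payment €9,751.14.
Month 6: interest €163.33; balance after payment €9,546.47.
Month 7: interest €159.90; balance after payment €9,338.37.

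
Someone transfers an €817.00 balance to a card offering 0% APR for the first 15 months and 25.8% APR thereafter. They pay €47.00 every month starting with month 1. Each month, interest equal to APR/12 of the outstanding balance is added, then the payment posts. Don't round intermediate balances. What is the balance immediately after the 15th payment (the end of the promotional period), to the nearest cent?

Promo months 1–15 at r₀ = 0%/12 = 0; months 16+ at r₁ = 25.8%/12 = 0.0215.
After month 15 (no interest yet): B = €817.00 − 15·€47.00 = €112.00.

€112.00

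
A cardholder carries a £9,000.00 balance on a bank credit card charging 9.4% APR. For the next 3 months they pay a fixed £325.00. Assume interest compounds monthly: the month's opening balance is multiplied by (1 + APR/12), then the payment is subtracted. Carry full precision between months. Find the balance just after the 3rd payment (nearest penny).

Monthly rate r = 9.4%/12 = 0.783333% = 0.00783333.
Each month: B ← B·(1+r) − £325.00.
Month 1: interest £70.50; balance after payment £8,745.50.
Month 2: interest £68.51; balance after payment £8,489.01.
Month 3: interest £66.50; balance after payment £8,230.50.

£8,230.50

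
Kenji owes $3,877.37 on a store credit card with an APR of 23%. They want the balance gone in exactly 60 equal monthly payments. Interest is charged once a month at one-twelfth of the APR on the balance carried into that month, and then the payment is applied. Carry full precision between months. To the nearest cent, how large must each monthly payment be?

Monthly rate r = 23%/12 = 1.91667% = 0.0191667.
Level-payment amortization: P = B₀·r / (1 − (1+r)^(−n)) = 3877.37·0.0191667 / (1 − 1.01917^(−60)).
Denominator 1 − (1+r)^(−60) = 0.679898772.
P = 74.3163 / 0.679898772 ≈ 109.30.

$109.30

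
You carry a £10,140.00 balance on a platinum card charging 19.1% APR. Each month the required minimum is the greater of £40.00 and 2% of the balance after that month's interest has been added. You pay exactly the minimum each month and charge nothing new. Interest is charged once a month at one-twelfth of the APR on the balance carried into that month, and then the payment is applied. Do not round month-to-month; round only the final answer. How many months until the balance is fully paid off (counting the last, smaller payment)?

Monthly rate r = 19.1%/12 = 1.59167% = 0.0159167.
While 2% of the post-interest balance exceeds £40.00, each month B ← (B·(1+r))·(1 − 0.02), i.e. B shrinks by the factor (1+r)·0.98 = 0.9956.
This holds for months 1–372. Entering month 373 the balance is £1,964.92; 2% of the post-interest balance is now below £40.00, so the flat £40.00 minimum applies from here.
From month 373 a fixed £40.00 at rate r clears £1,964.92 in 97 more payments. Total: 372 + 97 = 469 months.

469 months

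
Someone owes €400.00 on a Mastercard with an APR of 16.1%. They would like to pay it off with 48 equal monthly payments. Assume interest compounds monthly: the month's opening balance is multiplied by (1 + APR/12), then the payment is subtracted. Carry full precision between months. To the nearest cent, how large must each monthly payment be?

Monthly rate r = 16.1%/12 = 1.34167% = 0.0134167.
Level-payment amortization: P = B₀·r / (1 − (1+r)^(−n)) = 400.00·0.0134167 / (1 − 1.01342^(−48)).
Denominator 1 − (1+r)^(−48) = 0.472558906.
P = 5.36667 / 0.472558906 ≈ 11.36.

€11.36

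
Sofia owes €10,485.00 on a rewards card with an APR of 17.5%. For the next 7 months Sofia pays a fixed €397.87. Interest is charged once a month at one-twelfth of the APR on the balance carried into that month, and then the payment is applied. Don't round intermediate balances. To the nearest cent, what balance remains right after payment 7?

Monthly rate r = 17.5%/12 = 1.45833% = 0.0145833.
Each month: B ← B·(1+r) − €397.87.
Month 1: interest €152.91; balance after payment €10,240.04.
Month 2: interest €149.33; balance after payment €9,991.50.
Month 3: interest €145.71; balance after payment €9,739.34.
Month 4: interest €142.03; balance after payment €9,483.50.
Month 5: interest €138.30; balance after payment €9,223.93.
Month 6: interest €134.52; balance after payment €8,960.58.
Month 7: interest €130.68; balance after payment €8,693.38.

€8,693.38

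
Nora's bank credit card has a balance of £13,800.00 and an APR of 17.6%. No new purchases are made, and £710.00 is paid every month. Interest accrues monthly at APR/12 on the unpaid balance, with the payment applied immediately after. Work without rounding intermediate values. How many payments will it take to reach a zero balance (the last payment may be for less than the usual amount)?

Monthly rate r = 17.6%/12 = 1.46667% = 0.0146667.
Recurrence: B ← B·(1+r) − £710.00.
Month 1: interest £202.40; balance after payment £13,292.40.
Month 2: interest £194.96; balance after payment £12,777.36.
Closed form: n = −ln(1 − rB₀/P)/ln(1+r) = −ln(0.71493)/ln(1.01467) ≈ 23.047, so the balance reaches zero during payment 24.

24 payments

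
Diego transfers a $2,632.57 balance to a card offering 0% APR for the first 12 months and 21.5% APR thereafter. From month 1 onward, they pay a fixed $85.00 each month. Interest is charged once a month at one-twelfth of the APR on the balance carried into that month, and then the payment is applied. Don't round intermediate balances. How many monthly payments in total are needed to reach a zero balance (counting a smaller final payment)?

Promo months 1–12 at r₀ = 0%/12 = 0; months 13+ at r₁ = 21.5%/12 = 0.0179167.
After month 12 (no interest yet): B = $2,632.57 − 12·$85.00 = $1,612.57.
Then at r₁ with $85.00/mo: n₂ = −ln(1 − r₁·B/P)/ln(1+r₁) ≈ 23.39 → 24 more payments.

36 payments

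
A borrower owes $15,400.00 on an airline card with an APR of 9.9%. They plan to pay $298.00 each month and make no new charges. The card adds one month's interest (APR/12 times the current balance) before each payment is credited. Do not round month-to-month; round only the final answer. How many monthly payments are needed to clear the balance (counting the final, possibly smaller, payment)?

Monthly rate r = 9.9%/12 = 0.825% = 0.00825.
Recurrence: B ← B·(1+r) − $298.00.
Month 1: interest $127.05; balance after payment $15,229.05.
Month 2: interest $125.64; balance after payment $15,056.69.
Closed form: n = −ln(1 − rB₀/P)/ln(1+r) = −ln(0.57366)/ln(1.00825) ≈ 67.638, so the balance reaches zero during payment 68.

68 months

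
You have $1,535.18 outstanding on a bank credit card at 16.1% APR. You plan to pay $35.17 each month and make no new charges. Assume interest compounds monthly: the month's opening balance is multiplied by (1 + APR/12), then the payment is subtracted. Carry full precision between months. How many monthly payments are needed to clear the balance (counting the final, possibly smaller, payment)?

67 payments

Monthly rate r = 16.1%/12 = 1.34167% = 0.0134167.
Recurrence: B ← B·(1+r) − $35.17.
Month 1: interest $20.60; balance after payment $1,520.61.
Month 2: interest $20.40; balance after payment $1,505.84.
Closed form: n = −ln(1 − rB₀/P)/ln(1+r) = −ln(0.41436)/ln(1.01342) ≈ 66.106, so the balance reaches zero during payment 67.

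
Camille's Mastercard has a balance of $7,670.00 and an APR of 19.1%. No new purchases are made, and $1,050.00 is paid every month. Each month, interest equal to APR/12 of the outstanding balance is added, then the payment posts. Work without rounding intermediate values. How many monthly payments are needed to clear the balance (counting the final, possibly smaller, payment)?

Monthly rate r = 19.1%/12 = 1.59167% = 0.0159167.
Recurrence: B ← B·(1+r) − $1,050.00.
Month 1: interest $122.08; balance after payment $6,742.08.
Month 2: interest $107.31; balance after payment $5,799.39.
Closed form: n = −ln(1 − rB₀/P)/ln(1+r) = −ln(0.88373)/ln(1.01592) ≈ 7.827, so the balance reaches zero during payment 8.

8 months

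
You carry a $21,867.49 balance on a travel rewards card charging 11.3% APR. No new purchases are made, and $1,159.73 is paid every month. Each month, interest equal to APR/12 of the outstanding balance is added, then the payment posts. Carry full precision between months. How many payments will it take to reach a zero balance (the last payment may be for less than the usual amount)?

Monthly rate r = 11.3%/12 = 0.941667% = 0.00941667.
Recurrence: B ← B·(1+r) − $1,159.73.
Month 1: interest $205.92; balance after payment $20,913.68.
Month 2: interest $196.94; balance after payment $19,950.89.
Closed form: n = −ln(1 − rB₀/P)/ln(1+r) = −ln(0.82244)/ln(1.00942) ≈ 20.856, so the balance reaches zero during payment 21.

21 payments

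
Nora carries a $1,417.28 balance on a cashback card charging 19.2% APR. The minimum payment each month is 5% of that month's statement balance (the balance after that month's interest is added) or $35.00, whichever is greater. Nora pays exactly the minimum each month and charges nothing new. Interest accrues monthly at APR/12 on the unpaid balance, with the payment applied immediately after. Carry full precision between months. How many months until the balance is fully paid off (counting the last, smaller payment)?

Monthly rate r = 19.2%/12 = 1.6% = 0.016.
While 5% of the post-interest balance exceeds $35.00, each month B ← (B·(1+r))·(1 − 0.05), i.e. B shrinks by the factor (1+r)·0.95 = 0.9652.
This holds for months 1–21. Entering month 22 the balance is $673.63; 5% of the post-interest balance is now below $35.00, so the flat $35.00 minimum applies from here.
From month 22 a fixed $35.00 at rate r clears $673.63 in 24 more payments. Total: 21 + 24 = 45 months.

45 months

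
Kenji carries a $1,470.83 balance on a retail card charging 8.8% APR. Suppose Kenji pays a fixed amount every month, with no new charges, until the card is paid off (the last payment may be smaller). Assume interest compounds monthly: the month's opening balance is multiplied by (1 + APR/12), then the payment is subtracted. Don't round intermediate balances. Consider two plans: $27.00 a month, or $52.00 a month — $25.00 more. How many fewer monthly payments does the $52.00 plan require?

Monthly rate r = 8.8%/12 = 0.733333% = 0.00733333.
At $27.00/mo: n = ⌈−ln(1 − rB₀/P)/ln(1+r)⌉ = 70 payments (last $21.50); total interest = total paid − $1,470.83 = $413.67.
At $52.00/mo: 32 payments (last $42.47); total interest $183.64.
Payments saved = 70 − 32 = 38.

38 fewer payments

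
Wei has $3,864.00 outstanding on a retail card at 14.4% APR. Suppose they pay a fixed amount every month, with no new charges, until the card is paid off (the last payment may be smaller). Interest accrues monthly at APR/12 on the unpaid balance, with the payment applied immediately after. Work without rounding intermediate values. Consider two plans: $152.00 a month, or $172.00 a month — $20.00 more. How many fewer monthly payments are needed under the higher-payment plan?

Monthly rate r = 14.4%/12 = 1.2% = 0.012.
At $152.00/mo: n = ⌈−ln(1 − rB₀/P)/ln(1+r)⌉ = 31 payments (last $77.47); total interest = total paid − $3,864.00 = $773.47.
At $172.00/mo: 27 payments (last $57.83); total interest $665.83.
Payments saved = 31 − 27 = 4.

4 fewer payments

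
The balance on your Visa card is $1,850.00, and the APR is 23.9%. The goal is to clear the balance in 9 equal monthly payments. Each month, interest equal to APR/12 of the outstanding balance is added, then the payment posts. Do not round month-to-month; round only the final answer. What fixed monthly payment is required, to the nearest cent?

Monthly rate r = 23.9%/12 = 1.99167% = 0.0199167.
Level-payment amortization: P = B₀·r / (1 − (1+r)^(−n)) = 1850.00·0.0199167 / (1 − 1.01992^(−9)).
Denominator 1 − (1+r)^(−9) = 0.162629221.
P = 36.8458 / 0.162629221 ≈ 226.56.

$226.56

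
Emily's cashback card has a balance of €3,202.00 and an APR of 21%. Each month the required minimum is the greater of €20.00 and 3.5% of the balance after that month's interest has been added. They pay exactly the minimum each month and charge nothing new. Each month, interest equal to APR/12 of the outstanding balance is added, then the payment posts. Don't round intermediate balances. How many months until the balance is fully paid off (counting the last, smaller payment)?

135 months

Monthly rate r = 21%/12 = 1.75% = 0.0175.
While 3.5% of the post-interest balance exceeds €20.00, each month B ← (B·(1+r))·(1 − 0.035), i.e. B shrinks by the factor (1+r)·0.965 = 0.98189.
This holds for months 1–96. Entering month 97 the balance is €553.79; 3.5% of the post-interest balance is now below €20.00, so the flat €20.00 minimum applies from here.
From month 97 a fixed €20.00 at rate r clears €553.79 in 39 more payments. Total: 96 + 39 = 135 months.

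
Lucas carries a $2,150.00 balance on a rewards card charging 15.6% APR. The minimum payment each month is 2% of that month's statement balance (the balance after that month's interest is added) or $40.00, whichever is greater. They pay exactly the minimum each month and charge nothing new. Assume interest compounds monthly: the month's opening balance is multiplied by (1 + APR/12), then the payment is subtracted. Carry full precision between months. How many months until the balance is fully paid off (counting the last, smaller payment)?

Monthly rate r = 15.6%/12 = 1.3% = 0.013.
While 2% of the post-interest balance exceeds $40.00, each month B ← (B·(1+r))·(1 − 0.02), i.e. B shrinks by the factor (1+r)·0.98 = 0.99274.
This holds for months 1–12. Entering month 13 the balance is $1,969.99; 2% of the post-interest balance is now below $40.00, so the flat $40.00 minimum applies from here.
From month 13 a fixed $40.00 at rate r clears $1,969.99 in 80 more payments. Total: 12 + 80 = 92 months.

92 months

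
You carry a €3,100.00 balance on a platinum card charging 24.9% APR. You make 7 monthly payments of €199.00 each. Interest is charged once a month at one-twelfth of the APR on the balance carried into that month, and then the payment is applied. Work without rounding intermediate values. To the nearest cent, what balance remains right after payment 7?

€2,096.52

Monthly rate r = 24.9%/12 = 2.075% = 0.02075.
Each month: B ← B·(1+r) − €199.00.
Month 1: interest €64.32; balance after payment €2,965.32.
Month 2: interest €61.53; balance after payment €2,827.86.
Month 3: interest €58.68; balance after payment €2,687.53.
Month 4: interest €55.77; balance after payment €2,544.30.
Month 5: interest €52.79; balance after payment €2,398.09.
Month 6: interest €49.76; balance after payment €2,248.85.
Month 7: interest €46.66; balance after payment €2,096.52.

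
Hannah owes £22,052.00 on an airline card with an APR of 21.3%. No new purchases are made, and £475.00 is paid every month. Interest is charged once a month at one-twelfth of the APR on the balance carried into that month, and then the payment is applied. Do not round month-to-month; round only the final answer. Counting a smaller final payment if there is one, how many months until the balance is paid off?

Monthly rate r = 21.3%/12 = 1.775% = 0.01775.
Recurrence: B ← B·(1+r) − £475.00.
Month 1: interest £391.42; balance after payment £21,968.42.
Month 2: interest £389.94; balance after payment £21,883.36.
Closed form: n = −ln(1 − rB₀/P)/ln(1+r) = −ln(0.17595)/ln(1.01775) ≈ 98.756, so the balance reaches zero during payment 99.

99 months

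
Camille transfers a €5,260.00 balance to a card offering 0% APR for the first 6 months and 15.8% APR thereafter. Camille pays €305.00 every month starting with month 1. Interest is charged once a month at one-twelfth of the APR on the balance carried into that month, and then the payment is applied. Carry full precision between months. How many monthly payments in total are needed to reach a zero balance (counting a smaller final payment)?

Promo months 1–6 at r₀ = 0%/12 = 0; months 7+ at r₁ = 15.8%/12 = 0.0131667.
After month 6 (no interest yet): B = €5,260.00 − 6·€305.00 = €3,430.00.
Then at r₁ with €305.00/mo: n₂ = −ln(1 − r₁·B/P)/ln(1+r₁) ≈ 12.25 → 13 more payments.

19 months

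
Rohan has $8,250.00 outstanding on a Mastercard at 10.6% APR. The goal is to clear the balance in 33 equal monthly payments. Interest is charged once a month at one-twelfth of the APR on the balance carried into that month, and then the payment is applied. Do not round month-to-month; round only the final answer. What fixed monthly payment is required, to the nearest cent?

Monthly rate r = 10.6%/12 = 0.883333% = 0.00883333.
Level-payment amortization: P = B₀·r / (1 − (1+r)^(−n)) = 8250.00·0.00883333 / (1 − 1.00883^(−33)).
Denominator 1 − (1+r)^(−33) = 0.251901087.
P = 72.875 / 0.251901087 ≈ 289.30.

$289.30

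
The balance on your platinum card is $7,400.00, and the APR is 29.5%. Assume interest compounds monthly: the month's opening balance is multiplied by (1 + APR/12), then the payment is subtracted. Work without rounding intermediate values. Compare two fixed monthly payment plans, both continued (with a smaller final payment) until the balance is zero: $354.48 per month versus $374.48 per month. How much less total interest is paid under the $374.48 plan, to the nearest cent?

Monthly rate r = 29.5%/12 = 2.45833% = 0.0245833.
At $354.48/mo: n = ⌈−ln(1 − rB₀/P)/ln(1+r)⌉ = 30 payments (last $228.58); total interest = total paid − $7,400.00 = $3,108.50.
At $374.48/mo: 28 payments (last $145.88); total interest $2,856.84.
Interest saved = $3,108.50 − $2,856.84 = $251.66.

$251.66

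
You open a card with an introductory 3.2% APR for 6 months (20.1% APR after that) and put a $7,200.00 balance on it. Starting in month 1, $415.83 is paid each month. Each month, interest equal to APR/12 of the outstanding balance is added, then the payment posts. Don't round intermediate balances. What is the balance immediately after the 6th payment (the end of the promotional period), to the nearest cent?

$4,804.30

Promo months 1–6 at r₀ = 3.2%/12 = 0.00266667; months 7+ at r₁ = 20.1%/12 = 0.01675.
After month 6: iterate B ← B·(1+r₀) − $415.83 for 6 months → $4,804.30.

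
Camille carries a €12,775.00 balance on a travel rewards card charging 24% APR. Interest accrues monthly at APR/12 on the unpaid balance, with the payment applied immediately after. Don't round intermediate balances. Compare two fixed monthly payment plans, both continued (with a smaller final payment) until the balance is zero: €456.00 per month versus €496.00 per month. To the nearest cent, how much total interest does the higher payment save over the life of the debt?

€790.36

Monthly rate r = 24%/12 = 2% = 0.02.
At €456.00/mo: n = ⌈−ln(1 − rB₀/P)/ln(1+r)⌉ = 42 payments (last €226.12); total interest = total paid − €12,775.00 = €6,147.12.
At €496.00/mo: 37 payments (last €275.76); total interest €5,356.76.
Interest saved = €6,147.12 − €5,356.76 = €790.36.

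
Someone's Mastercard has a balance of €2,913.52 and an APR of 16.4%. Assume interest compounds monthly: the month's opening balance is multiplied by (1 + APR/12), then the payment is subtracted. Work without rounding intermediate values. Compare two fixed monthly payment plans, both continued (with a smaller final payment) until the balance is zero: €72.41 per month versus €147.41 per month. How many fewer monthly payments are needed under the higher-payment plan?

Monthly rate r = 16.4%/12 = 1.36667% = 0.0136667.
At €72.41/mo: n = ⌈−ln(1 − rB₀/P)/ln(1+r)⌉ = 59 payments (last €58.66); total interest = total paid − €2,913.52 = €1,344.92.
At €147.41/mo: 24 payments (last €29.13); total interest €506.04.
Payments saved = 59 − 24 = 35.

35 fewer payments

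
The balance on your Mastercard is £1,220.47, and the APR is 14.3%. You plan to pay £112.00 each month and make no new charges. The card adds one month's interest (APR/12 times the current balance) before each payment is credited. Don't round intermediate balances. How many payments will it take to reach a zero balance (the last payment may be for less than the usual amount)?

12 months

Monthly rate r = 14.3%/12 = 1.19167% = 0.0119167.
Recurrence: B ← B·(1+r) − £112.00.
Month 1: interest £14.54; balance after payment £1,123.01.
Month 2: interest £13.38; balance after payment £1,024.40.
Closed form: n = −ln(1 − rB₀/P)/ln(1+r) = −ln(0.87014)/ln(1.01192) ≈ 11.742, so the balance reaches zero during payment 12.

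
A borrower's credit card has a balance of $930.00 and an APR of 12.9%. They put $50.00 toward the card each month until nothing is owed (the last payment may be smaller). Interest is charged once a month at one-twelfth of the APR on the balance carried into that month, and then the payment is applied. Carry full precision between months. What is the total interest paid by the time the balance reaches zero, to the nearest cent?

Monthly rate r = 12.9%/12 = 1.075% = 0.01075.
Payoff takes n = ⌈−ln(1 − rB₀/P)/ln(1+r)⌉ = ⌈20.863⌉ = 21 payments; the last is $43.18.
Total paid = 20·$50.00 + $43.18 = $1,043.18.
Total interest = total paid − principal = $1,043.18 − $930.00 = $113.18.

$113.18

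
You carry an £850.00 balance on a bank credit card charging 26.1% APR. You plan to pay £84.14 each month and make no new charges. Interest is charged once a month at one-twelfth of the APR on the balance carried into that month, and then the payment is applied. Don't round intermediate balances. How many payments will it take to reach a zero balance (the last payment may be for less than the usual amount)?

12 payments

Monthly rate r = 26.1%/12 = 2.175% = 0.02175.
Recurrence: B ← B·(1+r) − £84.14.
Month 1: interest £18.49; balance after payment £784.35.
Month 2: interest £17.06; balance after payment £717.27.
Closed form: n = −ln(1 − rB₀/P)/ln(1+r) = −ln(0.78028)/ln(1.02175) ≈ 11.531, so the balance reaches zero during payment 12.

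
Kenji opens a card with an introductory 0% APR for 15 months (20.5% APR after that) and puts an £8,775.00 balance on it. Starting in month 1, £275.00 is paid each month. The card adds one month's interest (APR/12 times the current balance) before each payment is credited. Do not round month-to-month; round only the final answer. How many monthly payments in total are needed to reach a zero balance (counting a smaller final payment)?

Promo months 1–15 at r₀ = 0%/12 = 0; months 16+ at r₁ = 20.5%/12 = 0.0170833.
After month 15 (no interest yet): B = £8,775.00 − 15·£275.00 = £4,650.00.
Then at r₁ with £275.00/mo: n₂ = −ln(1 − r₁·B/P)/ln(1+r₁) ≈ 20.12 → 21 more payments.

36 payments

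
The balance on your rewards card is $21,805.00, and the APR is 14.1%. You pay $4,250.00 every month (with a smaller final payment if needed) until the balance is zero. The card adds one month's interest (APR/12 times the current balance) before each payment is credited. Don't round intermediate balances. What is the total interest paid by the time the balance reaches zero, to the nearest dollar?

$822

Monthly rate r = 14.1%/12 = 1.175% = 0.01175.
Payoff takes n = ⌈−ln(1 − rB₀/P)/ln(1+r)⌉ = ⌈5.323⌉ = 6 payments; the last is $1,377.22.
Total paid = 5·$4,250.00 + $1,377.22 = $22,627.22.
Total interest = total paid − principal = $22,627.22 − $21,805.00 = $822.22.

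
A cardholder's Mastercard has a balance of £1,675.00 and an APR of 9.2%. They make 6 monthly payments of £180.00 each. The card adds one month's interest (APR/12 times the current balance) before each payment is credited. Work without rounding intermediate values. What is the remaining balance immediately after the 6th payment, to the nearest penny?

£652.63

Monthly rate r = 9.2%/12 = 0.766667% = 0.00766667.
Each month: B ← B·(1+r) − £180.00.
Month 1: interest £12.84; balance after payment £1,507.84.
Month 2: interest £11.56; balance after payment £1,339.40.
Month 3: interest £10.27; balance after payment £1,169.67.
Month 4: interest £8.97; balance after payment £998.64.
Month 5: interest £7.66; balance after payment £826.29.
Month 6: interest £6.33; balance after payment £652.63.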